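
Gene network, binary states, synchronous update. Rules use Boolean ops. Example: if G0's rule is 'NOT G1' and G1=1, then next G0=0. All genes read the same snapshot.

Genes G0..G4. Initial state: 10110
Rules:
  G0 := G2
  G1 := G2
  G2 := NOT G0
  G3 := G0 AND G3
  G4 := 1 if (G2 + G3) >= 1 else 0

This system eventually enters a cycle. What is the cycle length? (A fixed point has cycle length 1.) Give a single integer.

Answer: 4

Derivation:
Step 0: 10110
Step 1: G0=G2=1 G1=G2=1 G2=NOT G0=NOT 1=0 G3=G0&G3=1&1=1 G4=(1+1>=1)=1 -> 11011
Step 2: G0=G2=0 G1=G2=0 G2=NOT G0=NOT 1=0 G3=G0&G3=1&1=1 G4=(0+1>=1)=1 -> 00011
Step 3: G0=G2=0 G1=G2=0 G2=NOT G0=NOT 0=1 G3=G0&G3=0&1=0 G4=(0+1>=1)=1 -> 00101
Step 4: G0=G2=1 G1=G2=1 G2=NOT G0=NOT 0=1 G3=G0&G3=0&0=0 G4=(1+0>=1)=1 -> 11101
Step 5: G0=G2=1 G1=G2=1 G2=NOT G0=NOT 1=0 G3=G0&G3=1&0=0 G4=(1+0>=1)=1 -> 11001
Step 6: G0=G2=0 G1=G2=0 G2=NOT G0=NOT 1=0 G3=G0&G3=1&0=0 G4=(0+0>=1)=0 -> 00000
Step 7: G0=G2=0 G1=G2=0 G2=NOT G0=NOT 0=1 G3=G0&G3=0&0=0 G4=(0+0>=1)=0 -> 00100
Step 8: G0=G2=1 G1=G2=1 G2=NOT G0=NOT 0=1 G3=G0&G3=0&0=0 G4=(1+0>=1)=1 -> 11101
State from step 8 equals state from step 4 -> cycle length 4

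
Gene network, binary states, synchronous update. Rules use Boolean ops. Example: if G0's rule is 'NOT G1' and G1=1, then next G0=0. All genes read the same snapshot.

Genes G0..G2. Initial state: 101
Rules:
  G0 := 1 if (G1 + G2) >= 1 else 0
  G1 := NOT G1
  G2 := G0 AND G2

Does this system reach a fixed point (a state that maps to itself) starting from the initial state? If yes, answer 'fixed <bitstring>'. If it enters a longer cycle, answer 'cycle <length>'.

Answer: cycle 2

Derivation:
Step 0: 101
Step 1: G0=(0+1>=1)=1 G1=NOT G1=NOT 0=1 G2=G0&G2=1&1=1 -> 111
Step 2: G0=(1+1>=1)=1 G1=NOT G1=NOT 1=0 G2=G0&G2=1&1=1 -> 101
Cycle of length 2 starting at step 0 -> no fixed point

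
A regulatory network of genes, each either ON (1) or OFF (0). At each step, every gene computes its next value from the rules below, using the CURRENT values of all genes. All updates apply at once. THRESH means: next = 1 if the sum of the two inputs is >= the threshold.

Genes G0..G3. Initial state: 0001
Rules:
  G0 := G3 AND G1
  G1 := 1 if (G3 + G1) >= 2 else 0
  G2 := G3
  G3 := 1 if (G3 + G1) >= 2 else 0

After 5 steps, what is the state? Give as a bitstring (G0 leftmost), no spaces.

Step 1: G0=G3&G1=1&0=0 G1=(1+0>=2)=0 G2=G3=1 G3=(1+0>=2)=0 -> 0010
Step 2: G0=G3&G1=0&0=0 G1=(0+0>=2)=0 G2=G3=0 G3=(0+0>=2)=0 -> 0000
Step 3: G0=G3&G1=0&0=0 G1=(0+0>=2)=0 G2=G3=0 G3=(0+0>=2)=0 -> 0000
Step 4: G0=G3&G1=0&0=0 G1=(0+0>=2)=0 G2=G3=0 G3=(0+0>=2)=0 -> 0000
Step 5: G0=G3&G1=0&0=0 G1=(0+0>=2)=0 G2=G3=0 G3=(0+0>=2)=0 -> 0000

0000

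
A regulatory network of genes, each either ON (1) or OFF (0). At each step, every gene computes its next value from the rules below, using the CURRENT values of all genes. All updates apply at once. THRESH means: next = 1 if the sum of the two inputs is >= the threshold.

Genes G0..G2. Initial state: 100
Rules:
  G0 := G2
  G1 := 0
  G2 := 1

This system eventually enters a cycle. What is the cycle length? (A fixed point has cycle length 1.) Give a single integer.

Answer: 1

Derivation:
Step 0: 100
Step 1: G0=G2=0 G1=0(const) G2=1(const) -> 001
Step 2: G0=G2=1 G1=0(const) G2=1(const) -> 101
Step 3: G0=G2=1 G1=0(const) G2=1(const) -> 101
State from step 3 equals state from step 2 -> cycle length 1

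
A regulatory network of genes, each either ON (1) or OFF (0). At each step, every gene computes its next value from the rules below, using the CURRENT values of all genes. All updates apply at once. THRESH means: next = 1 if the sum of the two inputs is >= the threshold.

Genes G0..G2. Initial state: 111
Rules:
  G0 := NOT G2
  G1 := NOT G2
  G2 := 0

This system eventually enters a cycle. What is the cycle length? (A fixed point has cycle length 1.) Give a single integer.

Answer: 1

Derivation:
Step 0: 111
Step 1: G0=NOT G2=NOT 1=0 G1=NOT G2=NOT 1=0 G2=0(const) -> 000
Step 2: G0=NOT G2=NOT 0=1 G1=NOT G2=NOT 0=1 G2=0(const) -> 110
Step 3: G0=NOT G2=NOT 0=1 G1=NOT G2=NOT 0=1 G2=0(const) -> 110
State from step 3 equals state from step 2 -> cycle length 1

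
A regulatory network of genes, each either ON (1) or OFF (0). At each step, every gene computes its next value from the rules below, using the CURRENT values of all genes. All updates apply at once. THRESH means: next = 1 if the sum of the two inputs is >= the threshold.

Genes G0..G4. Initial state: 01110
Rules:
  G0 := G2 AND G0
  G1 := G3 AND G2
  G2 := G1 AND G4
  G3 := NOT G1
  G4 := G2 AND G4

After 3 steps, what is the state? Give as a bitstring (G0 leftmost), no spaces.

Step 1: G0=G2&G0=1&0=0 G1=G3&G2=1&1=1 G2=G1&G4=1&0=0 G3=NOT G1=NOT 1=0 G4=G2&G4=1&0=0 -> 01000
Step 2: G0=G2&G0=0&0=0 G1=G3&G2=0&0=0 G2=G1&G4=1&0=0 G3=NOT G1=NOT 1=0 G4=G2&G4=0&0=0 -> 00000
Step 3: G0=G2&G0=0&0=0 G1=G3&G2=0&0=0 G2=G1&G4=0&0=0 G3=NOT G1=NOT 0=1 G4=G2&G4=0&0=0 -> 00010

00010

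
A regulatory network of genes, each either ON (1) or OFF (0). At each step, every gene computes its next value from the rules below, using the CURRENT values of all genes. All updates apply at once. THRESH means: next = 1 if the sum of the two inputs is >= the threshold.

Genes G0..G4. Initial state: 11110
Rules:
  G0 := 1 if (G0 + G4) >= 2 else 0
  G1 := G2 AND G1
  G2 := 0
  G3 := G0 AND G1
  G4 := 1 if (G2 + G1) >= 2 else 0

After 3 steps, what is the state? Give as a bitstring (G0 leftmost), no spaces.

Step 1: G0=(1+0>=2)=0 G1=G2&G1=1&1=1 G2=0(const) G3=G0&G1=1&1=1 G4=(1+1>=2)=1 -> 01011
Step 2: G0=(0+1>=2)=0 G1=G2&G1=0&1=0 G2=0(const) G3=G0&G1=0&1=0 G4=(0+1>=2)=0 -> 00000
Step 3: G0=(0+0>=2)=0 G1=G2&G1=0&0=0 G2=0(const) G3=G0&G1=0&0=0 G4=(0+0>=2)=0 -> 00000

00000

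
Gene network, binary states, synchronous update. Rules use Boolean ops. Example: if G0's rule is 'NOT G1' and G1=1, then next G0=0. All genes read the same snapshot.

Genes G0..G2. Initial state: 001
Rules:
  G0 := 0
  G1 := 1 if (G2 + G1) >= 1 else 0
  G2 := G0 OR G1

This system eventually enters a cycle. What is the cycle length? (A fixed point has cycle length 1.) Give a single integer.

Step 0: 001
Step 1: G0=0(const) G1=(1+0>=1)=1 G2=G0|G1=0|0=0 -> 010
Step 2: G0=0(const) G1=(0+1>=1)=1 G2=G0|G1=0|1=1 -> 011
Step 3: G0=0(const) G1=(1+1>=1)=1 G2=G0|G1=0|1=1 -> 011
State from step 3 equals state from step 2 -> cycle length 1

Answer: 1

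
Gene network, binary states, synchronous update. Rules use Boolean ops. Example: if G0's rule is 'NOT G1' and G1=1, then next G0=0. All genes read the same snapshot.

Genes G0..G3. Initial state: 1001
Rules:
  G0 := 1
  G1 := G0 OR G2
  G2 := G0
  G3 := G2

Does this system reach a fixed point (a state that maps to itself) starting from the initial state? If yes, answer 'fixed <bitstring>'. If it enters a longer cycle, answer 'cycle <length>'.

Answer: fixed 1111

Derivation:
Step 0: 1001
Step 1: G0=1(const) G1=G0|G2=1|0=1 G2=G0=1 G3=G2=0 -> 1110
Step 2: G0=1(const) G1=G0|G2=1|1=1 G2=G0=1 G3=G2=1 -> 1111
Step 3: G0=1(const) G1=G0|G2=1|1=1 G2=G0=1 G3=G2=1 -> 1111
Fixed point reached at step 2: 1111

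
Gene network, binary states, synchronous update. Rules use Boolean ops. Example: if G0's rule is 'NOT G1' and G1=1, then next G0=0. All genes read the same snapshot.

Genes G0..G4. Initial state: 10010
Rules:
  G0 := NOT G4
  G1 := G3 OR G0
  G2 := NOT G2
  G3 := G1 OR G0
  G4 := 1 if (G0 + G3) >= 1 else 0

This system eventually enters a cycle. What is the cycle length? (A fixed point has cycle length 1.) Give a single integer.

Step 0: 10010
Step 1: G0=NOT G4=NOT 0=1 G1=G3|G0=1|1=1 G2=NOT G2=NOT 0=1 G3=G1|G0=0|1=1 G4=(1+1>=1)=1 -> 11111
Step 2: G0=NOT G4=NOT 1=0 G1=G3|G0=1|1=1 G2=NOT G2=NOT 1=0 G3=G1|G0=1|1=1 G4=(1+1>=1)=1 -> 01011
Step 3: G0=NOT G4=NOT 1=0 G1=G3|G0=1|0=1 G2=NOT G2=NOT 0=1 G3=G1|G0=1|0=1 G4=(0+1>=1)=1 -> 01111
Step 4: G0=NOT G4=NOT 1=0 G1=G3|G0=1|0=1 G2=NOT G2=NOT 1=0 G3=G1|G0=1|0=1 G4=(0+1>=1)=1 -> 01011
State from step 4 equals state from step 2 -> cycle length 2

Answer: 2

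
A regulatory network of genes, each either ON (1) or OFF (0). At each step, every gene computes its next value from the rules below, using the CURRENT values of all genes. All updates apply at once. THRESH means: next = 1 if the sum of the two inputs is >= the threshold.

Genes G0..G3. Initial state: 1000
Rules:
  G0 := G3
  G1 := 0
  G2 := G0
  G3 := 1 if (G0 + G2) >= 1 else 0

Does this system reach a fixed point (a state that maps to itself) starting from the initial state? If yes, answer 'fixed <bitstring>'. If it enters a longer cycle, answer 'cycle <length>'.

Answer: fixed 1011

Derivation:
Step 0: 1000
Step 1: G0=G3=0 G1=0(const) G2=G0=1 G3=(1+0>=1)=1 -> 0011
Step 2: G0=G3=1 G1=0(const) G2=G0=0 G3=(0+1>=1)=1 -> 1001
Step 3: G0=G3=1 G1=0(const) G2=G0=1 G3=(1+0>=1)=1 -> 1011
Step 4: G0=G3=1 G1=0(const) G2=G0=1 G3=(1+1>=1)=1 -> 1011
Fixed point reached at step 3: 1011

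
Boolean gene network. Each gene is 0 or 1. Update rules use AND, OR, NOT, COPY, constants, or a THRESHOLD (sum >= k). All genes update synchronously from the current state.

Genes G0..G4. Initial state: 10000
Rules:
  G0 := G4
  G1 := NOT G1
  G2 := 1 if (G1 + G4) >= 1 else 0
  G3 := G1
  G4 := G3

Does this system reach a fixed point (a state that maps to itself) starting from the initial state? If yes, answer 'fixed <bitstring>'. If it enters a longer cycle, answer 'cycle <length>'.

Answer: cycle 2

Derivation:
Step 0: 10000
Step 1: G0=G4=0 G1=NOT G1=NOT 0=1 G2=(0+0>=1)=0 G3=G1=0 G4=G3=0 -> 01000
Step 2: G0=G4=0 G1=NOT G1=NOT 1=0 G2=(1+0>=1)=1 G3=G1=1 G4=G3=0 -> 00110
Step 3: G0=G4=0 G1=NOT G1=NOT 0=1 G2=(0+0>=1)=0 G3=G1=0 G4=G3=1 -> 01001
Step 4: G0=G4=1 G1=NOT G1=NOT 1=0 G2=(1+1>=1)=1 G3=G1=1 G4=G3=0 -> 10110
Step 5: G0=G4=0 G1=NOT G1=NOT 0=1 G2=(0+0>=1)=0 G3=G1=0 G4=G3=1 -> 01001
Cycle of length 2 starting at step 3 -> no fixed point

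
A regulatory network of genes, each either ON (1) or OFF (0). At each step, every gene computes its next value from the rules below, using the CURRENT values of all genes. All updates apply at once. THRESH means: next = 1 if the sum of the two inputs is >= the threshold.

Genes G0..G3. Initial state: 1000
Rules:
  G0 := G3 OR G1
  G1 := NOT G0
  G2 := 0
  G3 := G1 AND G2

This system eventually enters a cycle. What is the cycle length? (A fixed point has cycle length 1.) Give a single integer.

Step 0: 1000
Step 1: G0=G3|G1=0|0=0 G1=NOT G0=NOT 1=0 G2=0(const) G3=G1&G2=0&0=0 -> 0000
Step 2: G0=G3|G1=0|0=0 G1=NOT G0=NOT 0=1 G2=0(const) G3=G1&G2=0&0=0 -> 0100
Step 3: G0=G3|G1=0|1=1 G1=NOT G0=NOT 0=1 G2=0(const) G3=G1&G2=1&0=0 -> 1100
Step 4: G0=G3|G1=0|1=1 G1=NOT G0=NOT 1=0 G2=0(const) G3=G1&G2=1&0=0 -> 1000
State from step 4 equals state from step 0 -> cycle length 4

Answer: 4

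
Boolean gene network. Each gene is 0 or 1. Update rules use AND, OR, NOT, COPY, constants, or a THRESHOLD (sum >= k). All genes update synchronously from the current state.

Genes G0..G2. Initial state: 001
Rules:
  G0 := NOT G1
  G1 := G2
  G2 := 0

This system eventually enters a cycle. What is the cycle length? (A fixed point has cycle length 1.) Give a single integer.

Answer: 1

Derivation:
Step 0: 001
Step 1: G0=NOT G1=NOT 0=1 G1=G2=1 G2=0(const) -> 110
Step 2: G0=NOT G1=NOT 1=0 G1=G2=0 G2=0(const) -> 000
Step 3: G0=NOT G1=NOT 0=1 G1=G2=0 G2=0(const) -> 100
Step 4: G0=NOT G1=NOT 0=1 G1=G2=0 G2=0(const) -> 100
State from step 4 equals state from step 3 -> cycle length 1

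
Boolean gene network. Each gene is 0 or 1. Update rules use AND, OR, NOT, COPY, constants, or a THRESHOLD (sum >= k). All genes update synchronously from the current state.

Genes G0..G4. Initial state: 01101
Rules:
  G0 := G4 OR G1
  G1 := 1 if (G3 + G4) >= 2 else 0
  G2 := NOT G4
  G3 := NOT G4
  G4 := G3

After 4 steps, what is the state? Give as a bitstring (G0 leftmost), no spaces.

Step 1: G0=G4|G1=1|1=1 G1=(0+1>=2)=0 G2=NOT G4=NOT 1=0 G3=NOT G4=NOT 1=0 G4=G3=0 -> 10000
Step 2: G0=G4|G1=0|0=0 G1=(0+0>=2)=0 G2=NOT G4=NOT 0=1 G3=NOT G4=NOT 0=1 G4=G3=0 -> 00110
Step 3: G0=G4|G1=0|0=0 G1=(1+0>=2)=0 G2=NOT G4=NOT 0=1 G3=NOT G4=NOT 0=1 G4=G3=1 -> 00111
Step 4: G0=G4|G1=1|0=1 G1=(1+1>=2)=1 G2=NOT G4=NOT 1=0 G3=NOT G4=NOT 1=0 G4=G3=1 -> 11001

11001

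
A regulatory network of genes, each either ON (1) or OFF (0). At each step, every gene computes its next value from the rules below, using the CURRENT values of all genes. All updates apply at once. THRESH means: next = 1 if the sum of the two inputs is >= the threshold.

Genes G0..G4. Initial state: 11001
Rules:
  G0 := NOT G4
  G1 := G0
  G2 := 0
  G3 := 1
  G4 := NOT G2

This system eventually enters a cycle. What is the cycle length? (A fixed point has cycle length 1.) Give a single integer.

Answer: 1

Derivation:
Step 0: 11001
Step 1: G0=NOT G4=NOT 1=0 G1=G0=1 G2=0(const) G3=1(const) G4=NOT G2=NOT 0=1 -> 01011
Step 2: G0=NOT G4=NOT 1=0 G1=G0=0 G2=0(const) G3=1(const) G4=NOT G2=NOT 0=1 -> 00011
Step 3: G0=NOT G4=NOT 1=0 G1=G0=0 G2=0(const) G3=1(const) G4=NOT G2=NOT 0=1 -> 00011
State from step 3 equals state from step 2 -> cycle length 1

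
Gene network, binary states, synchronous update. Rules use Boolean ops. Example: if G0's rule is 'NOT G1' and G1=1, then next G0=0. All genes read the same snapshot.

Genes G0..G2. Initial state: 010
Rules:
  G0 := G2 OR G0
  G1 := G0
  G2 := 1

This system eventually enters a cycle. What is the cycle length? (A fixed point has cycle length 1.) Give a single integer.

Answer: 1

Derivation:
Step 0: 010
Step 1: G0=G2|G0=0|0=0 G1=G0=0 G2=1(const) -> 001
Step 2: G0=G2|G0=1|0=1 G1=G0=0 G2=1(const) -> 101
Step 3: G0=G2|G0=1|1=1 G1=G0=1 G2=1(const) -> 111
Step 4: G0=G2|G0=1|1=1 G1=G0=1 G2=1(const) -> 111
State from step 4 equals state from step 3 -> cycle length 1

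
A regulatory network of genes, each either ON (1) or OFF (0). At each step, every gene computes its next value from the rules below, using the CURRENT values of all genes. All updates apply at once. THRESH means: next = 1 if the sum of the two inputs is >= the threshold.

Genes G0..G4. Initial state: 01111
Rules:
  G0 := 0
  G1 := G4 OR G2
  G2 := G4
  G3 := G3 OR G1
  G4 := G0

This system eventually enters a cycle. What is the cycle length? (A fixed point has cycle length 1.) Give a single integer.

Step 0: 01111
Step 1: G0=0(const) G1=G4|G2=1|1=1 G2=G4=1 G3=G3|G1=1|1=1 G4=G0=0 -> 01110
Step 2: G0=0(const) G1=G4|G2=0|1=1 G2=G4=0 G3=G3|G1=1|1=1 G4=G0=0 -> 01010
Step 3: G0=0(const) G1=G4|G2=0|0=0 G2=G4=0 G3=G3|G1=1|1=1 G4=G0=0 -> 00010
Step 4: G0=0(const) G1=G4|G2=0|0=0 G2=G4=0 G3=G3|G1=1|0=1 G4=G0=0 -> 00010
State from step 4 equals state from step 3 -> cycle length 1

Answer: 1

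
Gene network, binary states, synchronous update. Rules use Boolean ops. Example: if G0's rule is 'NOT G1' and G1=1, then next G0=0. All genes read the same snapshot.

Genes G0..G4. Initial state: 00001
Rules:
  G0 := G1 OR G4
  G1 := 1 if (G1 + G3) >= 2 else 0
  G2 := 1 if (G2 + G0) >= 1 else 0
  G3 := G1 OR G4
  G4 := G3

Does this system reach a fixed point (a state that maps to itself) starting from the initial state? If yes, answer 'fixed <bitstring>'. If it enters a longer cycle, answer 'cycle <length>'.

Answer: cycle 2

Derivation:
Step 0: 00001
Step 1: G0=G1|G4=0|1=1 G1=(0+0>=2)=0 G2=(0+0>=1)=0 G3=G1|G4=0|1=1 G4=G3=0 -> 10010
Step 2: G0=G1|G4=0|0=0 G1=(0+1>=2)=0 G2=(0+1>=1)=1 G3=G1|G4=0|0=0 G4=G3=1 -> 00101
Step 3: G0=G1|G4=0|1=1 G1=(0+0>=2)=0 G2=(1+0>=1)=1 G3=G1|G4=0|1=1 G4=G3=0 -> 10110
Step 4: G0=G1|G4=0|0=0 G1=(0+1>=2)=0 G2=(1+1>=1)=1 G3=G1|G4=0|0=0 G4=G3=1 -> 00101
Cycle of length 2 starting at step 2 -> no fixed point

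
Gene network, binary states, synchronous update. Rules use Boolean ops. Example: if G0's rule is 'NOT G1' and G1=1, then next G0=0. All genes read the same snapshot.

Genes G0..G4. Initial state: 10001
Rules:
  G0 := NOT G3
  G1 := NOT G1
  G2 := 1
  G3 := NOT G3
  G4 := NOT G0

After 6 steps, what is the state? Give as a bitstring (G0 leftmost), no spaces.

Step 1: G0=NOT G3=NOT 0=1 G1=NOT G1=NOT 0=1 G2=1(const) G3=NOT G3=NOT 0=1 G4=NOT G0=NOT 1=0 -> 11110
Step 2: G0=NOT G3=NOT 1=0 G1=NOT G1=NOT 1=0 G2=1(const) G3=NOT G3=NOT 1=0 G4=NOT G0=NOT 1=0 -> 00100
Step 3: G0=NOT G3=NOT 0=1 G1=NOT G1=NOT 0=1 G2=1(const) G3=NOT G3=NOT 0=1 G4=NOT G0=NOT 0=1 -> 11111
Step 4: G0=NOT G3=NOT 1=0 G1=NOT G1=NOT 1=0 G2=1(const) G3=NOT G3=NOT 1=0 G4=NOT G0=NOT 1=0 -> 00100
Step 5: G0=NOT G3=NOT 0=1 G1=NOT G1=NOT 0=1 G2=1(const) G3=NOT G3=NOT 0=1 G4=NOT G0=NOT 0=1 -> 11111
Step 6: G0=NOT G3=NOT 1=0 G1=NOT G1=NOT 1=0 G2=1(const) G3=NOT G3=NOT 1=0 G4=NOT G0=NOT 1=0 -> 00100

00100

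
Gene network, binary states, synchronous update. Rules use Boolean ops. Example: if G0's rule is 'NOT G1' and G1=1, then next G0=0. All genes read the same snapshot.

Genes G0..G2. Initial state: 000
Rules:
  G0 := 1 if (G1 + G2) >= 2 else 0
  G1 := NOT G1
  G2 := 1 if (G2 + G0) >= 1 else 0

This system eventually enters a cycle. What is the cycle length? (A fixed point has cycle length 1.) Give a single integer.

Step 0: 000
Step 1: G0=(0+0>=2)=0 G1=NOT G1=NOT 0=1 G2=(0+0>=1)=0 -> 010
Step 2: G0=(1+0>=2)=0 G1=NOT G1=NOT 1=0 G2=(0+0>=1)=0 -> 000
State from step 2 equals state from step 0 -> cycle length 2

Answer: 2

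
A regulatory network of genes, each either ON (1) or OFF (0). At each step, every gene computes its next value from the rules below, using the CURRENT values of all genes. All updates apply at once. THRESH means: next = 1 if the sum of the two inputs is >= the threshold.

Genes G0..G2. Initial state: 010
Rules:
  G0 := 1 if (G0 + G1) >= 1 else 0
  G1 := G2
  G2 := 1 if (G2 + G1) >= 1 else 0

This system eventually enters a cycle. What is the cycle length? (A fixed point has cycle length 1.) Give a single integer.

Step 0: 010
Step 1: G0=(0+1>=1)=1 G1=G2=0 G2=(0+1>=1)=1 -> 101
Step 2: G0=(1+0>=1)=1 G1=G2=1 G2=(1+0>=1)=1 -> 111
Step 3: G0=(1+1>=1)=1 G1=G2=1 G2=(1+1>=1)=1 -> 111
State from step 3 equals state from step 2 -> cycle length 1

Answer: 1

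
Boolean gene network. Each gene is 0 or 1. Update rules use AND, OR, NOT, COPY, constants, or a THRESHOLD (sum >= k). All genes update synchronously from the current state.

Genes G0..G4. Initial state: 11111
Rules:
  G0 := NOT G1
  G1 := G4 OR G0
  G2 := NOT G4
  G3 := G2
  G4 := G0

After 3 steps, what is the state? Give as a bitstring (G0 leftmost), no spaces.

Step 1: G0=NOT G1=NOT 1=0 G1=G4|G0=1|1=1 G2=NOT G4=NOT 1=0 G3=G2=1 G4=G0=1 -> 01011
Step 2: G0=NOT G1=NOT 1=0 G1=G4|G0=1|0=1 G2=NOT G4=NOT 1=0 G3=G2=0 G4=G0=0 -> 01000
Step 3: G0=NOT G1=NOT 1=0 G1=G4|G0=0|0=0 G2=NOT G4=NOT 0=1 G3=G2=0 G4=G0=0 -> 00100

00100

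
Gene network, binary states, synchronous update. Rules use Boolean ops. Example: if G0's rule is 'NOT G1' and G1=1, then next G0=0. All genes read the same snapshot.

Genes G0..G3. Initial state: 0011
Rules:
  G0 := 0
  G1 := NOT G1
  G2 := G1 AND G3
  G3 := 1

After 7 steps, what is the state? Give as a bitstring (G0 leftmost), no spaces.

Step 1: G0=0(const) G1=NOT G1=NOT 0=1 G2=G1&G3=0&1=0 G3=1(const) -> 0101
Step 2: G0=0(const) G1=NOT G1=NOT 1=0 G2=G1&G3=1&1=1 G3=1(const) -> 0011
Step 3: G0=0(const) G1=NOT G1=NOT 0=1 G2=G1&G3=0&1=0 G3=1(const) -> 0101
Step 4: G0=0(const) G1=NOT G1=NOT 1=0 G2=G1&G3=1&1=1 G3=1(const) -> 0011
Step 5: G0=0(const) G1=NOT G1=NOT 0=1 G2=G1&G3=0&1=0 G3=1(const) -> 0101
Step 6: G0=0(const) G1=NOT G1=NOT 1=0 G2=G1&G3=1&1=1 G3=1(const) -> 0011
Step 7: G0=0(const) G1=NOT G1=NOT 0=1 G2=G1&G3=0&1=0 G3=1(const) -> 0101

0101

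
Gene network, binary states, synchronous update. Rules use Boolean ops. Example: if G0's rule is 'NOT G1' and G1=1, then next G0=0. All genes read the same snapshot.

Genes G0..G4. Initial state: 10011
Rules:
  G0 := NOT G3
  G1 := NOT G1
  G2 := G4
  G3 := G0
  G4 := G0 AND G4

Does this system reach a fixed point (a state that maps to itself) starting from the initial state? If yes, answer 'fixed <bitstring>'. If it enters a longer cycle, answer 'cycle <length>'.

Answer: cycle 4

Derivation:
Step 0: 10011
Step 1: G0=NOT G3=NOT 1=0 G1=NOT G1=NOT 0=1 G2=G4=1 G3=G0=1 G4=G0&G4=1&1=1 -> 01111
Step 2: G0=NOT G3=NOT 1=0 G1=NOT G1=NOT 1=0 G2=G4=1 G3=G0=0 G4=G0&G4=0&1=0 -> 00100
Step 3: G0=NOT G3=NOT 0=1 G1=NOT G1=NOT 0=1 G2=G4=0 G3=G0=0 G4=G0&G4=0&0=0 -> 11000
Step 4: G0=NOT G3=NOT 0=1 G1=NOT G1=NOT 1=0 G2=G4=0 G3=G0=1 G4=G0&G4=1&0=0 -> 10010
Step 5: G0=NOT G3=NOT 1=0 G1=NOT G1=NOT 0=1 G2=G4=0 G3=G0=1 G4=G0&G4=1&0=0 -> 01010
Step 6: G0=NOT G3=NOT 1=0 G1=NOT G1=NOT 1=0 G2=G4=0 G3=G0=0 G4=G0&G4=0&0=0 -> 00000
Step 7: G0=NOT G3=NOT 0=1 G1=NOT G1=NOT 0=1 G2=G4=0 G3=G0=0 G4=G0&G4=0&0=0 -> 11000
Cycle of length 4 starting at step 3 -> no fixed point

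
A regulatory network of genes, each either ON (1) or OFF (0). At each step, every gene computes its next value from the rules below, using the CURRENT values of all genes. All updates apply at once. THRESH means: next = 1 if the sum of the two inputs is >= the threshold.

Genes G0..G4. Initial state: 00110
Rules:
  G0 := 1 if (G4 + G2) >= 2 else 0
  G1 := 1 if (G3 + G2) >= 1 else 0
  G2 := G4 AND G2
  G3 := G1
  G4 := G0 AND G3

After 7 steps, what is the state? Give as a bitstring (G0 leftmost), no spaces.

Step 1: G0=(0+1>=2)=0 G1=(1+1>=1)=1 G2=G4&G2=0&1=0 G3=G1=0 G4=G0&G3=0&1=0 -> 01000
Step 2: G0=(0+0>=2)=0 G1=(0+0>=1)=0 G2=G4&G2=0&0=0 G3=G1=1 G4=G0&G3=0&0=0 -> 00010
Step 3: G0=(0+0>=2)=0 G1=(1+0>=1)=1 G2=G4&G2=0&0=0 G3=G1=0 G4=G0&G3=0&1=0 -> 01000
Step 4: G0=(0+0>=2)=0 G1=(0+0>=1)=0 G2=G4&G2=0&0=0 G3=G1=1 G4=G0&G3=0&0=0 -> 00010
Step 5: G0=(0+0>=2)=0 G1=(1+0>=1)=1 G2=G4&G2=0&0=0 G3=G1=0 G4=G0&G3=0&1=0 -> 01000
Step 6: G0=(0+0>=2)=0 G1=(0+0>=1)=0 G2=G4&G2=0&0=0 G3=G1=1 G4=G0&G3=0&0=0 -> 00010
Step 7: G0=(0+0>=2)=0 G1=(1+0>=1)=1 G2=G4&G2=0&0=0 G3=G1=0 G4=G0&G3=0&1=0 -> 01000

01000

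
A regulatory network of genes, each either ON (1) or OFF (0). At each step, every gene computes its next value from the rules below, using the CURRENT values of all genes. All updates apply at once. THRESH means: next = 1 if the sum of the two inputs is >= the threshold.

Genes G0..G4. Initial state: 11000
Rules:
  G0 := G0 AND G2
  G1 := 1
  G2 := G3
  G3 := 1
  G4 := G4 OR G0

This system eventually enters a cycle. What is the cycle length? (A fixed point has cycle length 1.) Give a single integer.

Step 0: 11000
Step 1: G0=G0&G2=1&0=0 G1=1(const) G2=G3=0 G3=1(const) G4=G4|G0=0|1=1 -> 01011
Step 2: G0=G0&G2=0&0=0 G1=1(const) G2=G3=1 G3=1(const) G4=G4|G0=1|0=1 -> 01111
Step 3: G0=G0&G2=0&1=0 G1=1(const) G2=G3=1 G3=1(const) G4=G4|G0=1|0=1 -> 01111
State from step 3 equals state from step 2 -> cycle length 1

Answer: 1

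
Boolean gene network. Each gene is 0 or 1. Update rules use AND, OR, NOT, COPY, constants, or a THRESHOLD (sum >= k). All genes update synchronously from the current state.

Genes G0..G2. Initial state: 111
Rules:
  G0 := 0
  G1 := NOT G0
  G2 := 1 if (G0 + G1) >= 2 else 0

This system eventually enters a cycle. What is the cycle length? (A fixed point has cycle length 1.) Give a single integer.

Step 0: 111
Step 1: G0=0(const) G1=NOT G0=NOT 1=0 G2=(1+1>=2)=1 -> 001
Step 2: G0=0(const) G1=NOT G0=NOT 0=1 G2=(0+0>=2)=0 -> 010
Step 3: G0=0(const) G1=NOT G0=NOT 0=1 G2=(0+1>=2)=0 -> 010
State from step 3 equals state from step 2 -> cycle length 1

Answer: 1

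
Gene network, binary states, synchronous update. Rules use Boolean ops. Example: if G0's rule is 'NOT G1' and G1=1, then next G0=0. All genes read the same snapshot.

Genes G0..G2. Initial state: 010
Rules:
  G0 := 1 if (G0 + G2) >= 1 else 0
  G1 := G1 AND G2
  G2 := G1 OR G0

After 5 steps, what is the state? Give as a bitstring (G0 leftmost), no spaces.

Step 1: G0=(0+0>=1)=0 G1=G1&G2=1&0=0 G2=G1|G0=1|0=1 -> 001
Step 2: G0=(0+1>=1)=1 G1=G1&G2=0&1=0 G2=G1|G0=0|0=0 -> 100
Step 3: G0=(1+0>=1)=1 G1=G1&G2=0&0=0 G2=G1|G0=0|1=1 -> 101
Step 4: G0=(1+1>=1)=1 G1=G1&G2=0&1=0 G2=G1|G0=0|1=1 -> 101
Step 5: G0=(1+1>=1)=1 G1=G1&G2=0&1=0 G2=G1|G0=0|1=1 -> 101

101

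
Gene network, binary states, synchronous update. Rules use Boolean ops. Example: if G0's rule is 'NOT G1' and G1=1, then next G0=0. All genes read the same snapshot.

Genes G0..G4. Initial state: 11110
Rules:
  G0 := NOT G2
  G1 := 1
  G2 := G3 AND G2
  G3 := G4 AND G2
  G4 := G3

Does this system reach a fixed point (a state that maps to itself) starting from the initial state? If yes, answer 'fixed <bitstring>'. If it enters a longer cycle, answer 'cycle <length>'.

Step 0: 11110
Step 1: G0=NOT G2=NOT 1=0 G1=1(const) G2=G3&G2=1&1=1 G3=G4&G2=0&1=0 G4=G3=1 -> 01101
Step 2: G0=NOT G2=NOT 1=0 G1=1(const) G2=G3&G2=0&1=0 G3=G4&G2=1&1=1 G4=G3=0 -> 01010
Step 3: G0=NOT G2=NOT 0=1 G1=1(const) G2=G3&G2=1&0=0 G3=G4&G2=0&0=0 G4=G3=1 -> 11001
Step 4: G0=NOT G2=NOT 0=1 G1=1(const) G2=G3&G2=0&0=0 G3=G4&G2=1&0=0 G4=G3=0 -> 11000
Step 5: G0=NOT G2=NOT 0=1 G1=1(const) G2=G3&G2=0&0=0 G3=G4&G2=0&0=0 G4=G3=0 -> 11000
Fixed point reached at step 4: 11000

Answer: fixed 11000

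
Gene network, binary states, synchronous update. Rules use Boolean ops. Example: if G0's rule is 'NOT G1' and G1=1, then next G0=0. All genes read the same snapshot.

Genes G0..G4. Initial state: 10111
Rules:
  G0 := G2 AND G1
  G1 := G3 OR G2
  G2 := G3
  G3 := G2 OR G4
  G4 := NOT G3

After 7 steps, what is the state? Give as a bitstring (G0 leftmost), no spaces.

Step 1: G0=G2&G1=1&0=0 G1=G3|G2=1|1=1 G2=G3=1 G3=G2|G4=1|1=1 G4=NOT G3=NOT 1=0 -> 01110
Step 2: G0=G2&G1=1&1=1 G1=G3|G2=1|1=1 G2=G3=1 G3=G2|G4=1|0=1 G4=NOT G3=NOT 1=0 -> 11110
Step 3: G0=G2&G1=1&1=1 G1=G3|G2=1|1=1 G2=G3=1 G3=G2|G4=1|0=1 G4=NOT G3=NOT 1=0 -> 11110
Step 4: G0=G2&G1=1&1=1 G1=G3|G2=1|1=1 G2=G3=1 G3=G2|G4=1|0=1 G4=NOT G3=NOT 1=0 -> 11110
Step 5: G0=G2&G1=1&1=1 G1=G3|G2=1|1=1 G2=G3=1 G3=G2|G4=1|0=1 G4=NOT G3=NOT 1=0 -> 11110
Step 6: G0=G2&G1=1&1=1 G1=G3|G2=1|1=1 G2=G3=1 G3=G2|G4=1|0=1 G4=NOT G3=NOT 1=0 -> 11110
Step 7: G0=G2&G1=1&1=1 G1=G3|G2=1|1=1 G2=G3=1 G3=G2|G4=1|0=1 G4=NOT G3=NOT 1=0 -> 11110

11110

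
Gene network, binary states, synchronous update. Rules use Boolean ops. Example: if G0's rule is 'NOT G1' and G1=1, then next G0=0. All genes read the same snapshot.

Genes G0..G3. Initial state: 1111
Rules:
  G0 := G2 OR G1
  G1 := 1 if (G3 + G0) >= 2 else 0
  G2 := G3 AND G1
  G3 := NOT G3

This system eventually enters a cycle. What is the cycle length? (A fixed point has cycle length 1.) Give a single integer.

Answer: 2

Derivation:
Step 0: 1111
Step 1: G0=G2|G1=1|1=1 G1=(1+1>=2)=1 G2=G3&G1=1&1=1 G3=NOT G3=NOT 1=0 -> 1110
Step 2: G0=G2|G1=1|1=1 G1=(0+1>=2)=0 G2=G3&G1=0&1=0 G3=NOT G3=NOT 0=1 -> 1001
Step 3: G0=G2|G1=0|0=0 G1=(1+1>=2)=1 G2=G3&G1=1&0=0 G3=NOT G3=NOT 1=0 -> 0100
Step 4: G0=G2|G1=0|1=1 G1=(0+0>=2)=0 G2=G3&G1=0&1=0 G3=NOT G3=NOT 0=1 -> 1001
State from step 4 equals state from step 2 -> cycle length 2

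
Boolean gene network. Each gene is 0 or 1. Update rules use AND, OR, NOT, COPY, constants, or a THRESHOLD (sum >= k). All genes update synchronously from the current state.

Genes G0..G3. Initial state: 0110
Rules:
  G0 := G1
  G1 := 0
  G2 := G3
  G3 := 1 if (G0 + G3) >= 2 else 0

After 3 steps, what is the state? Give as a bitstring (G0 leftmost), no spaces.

Step 1: G0=G1=1 G1=0(const) G2=G3=0 G3=(0+0>=2)=0 -> 1000
Step 2: G0=G1=0 G1=0(const) G2=G3=0 G3=(1+0>=2)=0 -> 0000
Step 3: G0=G1=0 G1=0(const) G2=G3=0 G3=(0+0>=2)=0 -> 0000

0000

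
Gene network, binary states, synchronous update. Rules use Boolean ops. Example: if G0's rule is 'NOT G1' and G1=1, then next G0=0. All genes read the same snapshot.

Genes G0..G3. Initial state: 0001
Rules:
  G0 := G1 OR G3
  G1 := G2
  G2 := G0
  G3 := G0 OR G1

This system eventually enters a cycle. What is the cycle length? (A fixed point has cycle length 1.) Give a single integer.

Answer: 1

Derivation:
Step 0: 0001
Step 1: G0=G1|G3=0|1=1 G1=G2=0 G2=G0=0 G3=G0|G1=0|0=0 -> 1000
Step 2: G0=G1|G3=0|0=0 G1=G2=0 G2=G0=1 G3=G0|G1=1|0=1 -> 0011
Step 3: G0=G1|G3=0|1=1 G1=G2=1 G2=G0=0 G3=G0|G1=0|0=0 -> 1100
Step 4: G0=G1|G3=1|0=1 G1=G2=0 G2=G0=1 G3=G0|G1=1|1=1 -> 1011
Step 5: G0=G1|G3=0|1=1 G1=G2=1 G2=G0=1 G3=G0|G1=1|0=1 -> 1111
Step 6: G0=G1|G3=1|1=1 G1=G2=1 G2=G0=1 G3=G0|G1=1|1=1 -> 1111
State from step 6 equals state from step 5 -> cycle length 1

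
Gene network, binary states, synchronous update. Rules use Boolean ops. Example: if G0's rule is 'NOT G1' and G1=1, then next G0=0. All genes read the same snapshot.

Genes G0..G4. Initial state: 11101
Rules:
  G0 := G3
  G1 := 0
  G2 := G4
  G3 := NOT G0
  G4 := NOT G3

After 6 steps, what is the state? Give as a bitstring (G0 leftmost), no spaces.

Step 1: G0=G3=0 G1=0(const) G2=G4=1 G3=NOT G0=NOT 1=0 G4=NOT G3=NOT 0=1 -> 00101
Step 2: G0=G3=0 G1=0(const) G2=G4=1 G3=NOT G0=NOT 0=1 G4=NOT G3=NOT 0=1 -> 00111
Step 3: G0=G3=1 G1=0(const) G2=G4=1 G3=NOT G0=NOT 0=1 G4=NOT G3=NOT 1=0 -> 10110
Step 4: G0=G3=1 G1=0(const) G2=G4=0 G3=NOT G0=NOT 1=0 G4=NOT G3=NOT 1=0 -> 10000
Step 5: G0=G3=0 G1=0(const) G2=G4=0 G3=NOT G0=NOT 1=0 G4=NOT G3=NOT 0=1 -> 00001
Step 6: G0=G3=0 G1=0(const) G2=G4=1 G3=NOT G0=NOT 0=1 G4=NOT G3=NOT 0=1 -> 00111

00111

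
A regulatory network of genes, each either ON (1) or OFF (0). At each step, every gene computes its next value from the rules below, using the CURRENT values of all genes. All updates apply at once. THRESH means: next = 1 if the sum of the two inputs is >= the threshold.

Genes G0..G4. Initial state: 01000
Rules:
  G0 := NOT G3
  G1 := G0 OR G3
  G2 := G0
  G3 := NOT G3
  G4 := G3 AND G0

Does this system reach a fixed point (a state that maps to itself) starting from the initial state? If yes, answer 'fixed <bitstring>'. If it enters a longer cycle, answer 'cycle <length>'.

Answer: cycle 2

Derivation:
Step 0: 01000
Step 1: G0=NOT G3=NOT 0=1 G1=G0|G3=0|0=0 G2=G0=0 G3=NOT G3=NOT 0=1 G4=G3&G0=0&0=0 -> 10010
Step 2: G0=NOT G3=NOT 1=0 G1=G0|G3=1|1=1 G2=G0=1 G3=NOT G3=NOT 1=0 G4=G3&G0=1&1=1 -> 01101
Step 3: G0=NOT G3=NOT 0=1 G1=G0|G3=0|0=0 G2=G0=0 G3=NOT G3=NOT 0=1 G4=G3&G0=0&0=0 -> 10010
Cycle of length 2 starting at step 1 -> no fixed point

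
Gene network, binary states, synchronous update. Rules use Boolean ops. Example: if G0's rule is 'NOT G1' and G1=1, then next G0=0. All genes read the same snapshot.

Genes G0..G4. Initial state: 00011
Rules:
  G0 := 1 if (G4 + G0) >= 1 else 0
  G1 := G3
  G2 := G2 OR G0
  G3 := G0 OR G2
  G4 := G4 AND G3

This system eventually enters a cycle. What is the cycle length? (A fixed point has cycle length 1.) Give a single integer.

Step 0: 00011
Step 1: G0=(1+0>=1)=1 G1=G3=1 G2=G2|G0=0|0=0 G3=G0|G2=0|0=0 G4=G4&G3=1&1=1 -> 11001
Step 2: G0=(1+1>=1)=1 G1=G3=0 G2=G2|G0=0|1=1 G3=G0|G2=1|0=1 G4=G4&G3=1&0=0 -> 10110
Step 3: G0=(0+1>=1)=1 G1=G3=1 G2=G2|G0=1|1=1 G3=G0|G2=1|1=1 G4=G4&G3=0&1=0 -> 11110
Step 4: G0=(0+1>=1)=1 G1=G3=1 G2=G2|G0=1|1=1 G3=G0|G2=1|1=1 G4=G4&G3=0&1=0 -> 11110
State from step 4 equals state from step 3 -> cycle length 1

Answer: 1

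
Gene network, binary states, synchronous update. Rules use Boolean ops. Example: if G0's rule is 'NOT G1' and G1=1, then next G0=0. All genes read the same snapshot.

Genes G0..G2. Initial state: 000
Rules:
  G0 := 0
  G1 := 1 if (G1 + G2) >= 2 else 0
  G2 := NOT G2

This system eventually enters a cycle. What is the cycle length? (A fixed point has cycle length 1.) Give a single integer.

Step 0: 000
Step 1: G0=0(const) G1=(0+0>=2)=0 G2=NOT G2=NOT 0=1 -> 001
Step 2: G0=0(const) G1=(0+1>=2)=0 G2=NOT G2=NOT 1=0 -> 000
State from step 2 equals state from step 0 -> cycle length 2

Answer: 2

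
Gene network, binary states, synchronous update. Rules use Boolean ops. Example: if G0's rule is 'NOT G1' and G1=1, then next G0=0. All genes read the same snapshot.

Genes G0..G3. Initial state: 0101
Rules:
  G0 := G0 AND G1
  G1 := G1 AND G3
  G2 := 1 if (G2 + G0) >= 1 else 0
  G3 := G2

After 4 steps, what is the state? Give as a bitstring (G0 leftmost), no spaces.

Step 1: G0=G0&G1=0&1=0 G1=G1&G3=1&1=1 G2=(0+0>=1)=0 G3=G2=0 -> 0100
Step 2: G0=G0&G1=0&1=0 G1=G1&G3=1&0=0 G2=(0+0>=1)=0 G3=G2=0 -> 0000
Step 3: G0=G0&G1=0&0=0 G1=G1&G3=0&0=0 G2=(0+0>=1)=0 G3=G2=0 -> 0000
Step 4: G0=G0&G1=0&0=0 G1=G1&G3=0&0=0 G2=(0+0>=1)=0 G3=G2=0 -> 0000

0000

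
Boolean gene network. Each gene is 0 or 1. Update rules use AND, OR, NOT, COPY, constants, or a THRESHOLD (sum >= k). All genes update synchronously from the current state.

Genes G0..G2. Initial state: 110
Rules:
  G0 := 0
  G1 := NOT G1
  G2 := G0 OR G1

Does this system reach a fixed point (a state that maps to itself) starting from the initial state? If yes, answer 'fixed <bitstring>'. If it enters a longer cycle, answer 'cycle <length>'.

Answer: cycle 2

Derivation:
Step 0: 110
Step 1: G0=0(const) G1=NOT G1=NOT 1=0 G2=G0|G1=1|1=1 -> 001
Step 2: G0=0(const) G1=NOT G1=NOT 0=1 G2=G0|G1=0|0=0 -> 010
Step 3: G0=0(const) G1=NOT G1=NOT 1=0 G2=G0|G1=0|1=1 -> 001
Cycle of length 2 starting at step 1 -> no fixed point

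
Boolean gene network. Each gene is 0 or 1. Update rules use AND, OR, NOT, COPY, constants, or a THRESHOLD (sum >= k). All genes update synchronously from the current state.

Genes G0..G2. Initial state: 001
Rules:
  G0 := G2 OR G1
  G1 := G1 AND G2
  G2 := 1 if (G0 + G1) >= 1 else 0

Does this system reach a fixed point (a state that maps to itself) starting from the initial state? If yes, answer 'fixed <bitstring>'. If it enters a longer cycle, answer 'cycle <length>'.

Answer: cycle 2

Derivation:
Step 0: 001
Step 1: G0=G2|G1=1|0=1 G1=G1&G2=0&1=0 G2=(0+0>=1)=0 -> 100
Step 2: G0=G2|G1=0|0=0 G1=G1&G2=0&0=0 G2=(1+0>=1)=1 -> 001
Cycle of length 2 starting at step 0 -> no fixed point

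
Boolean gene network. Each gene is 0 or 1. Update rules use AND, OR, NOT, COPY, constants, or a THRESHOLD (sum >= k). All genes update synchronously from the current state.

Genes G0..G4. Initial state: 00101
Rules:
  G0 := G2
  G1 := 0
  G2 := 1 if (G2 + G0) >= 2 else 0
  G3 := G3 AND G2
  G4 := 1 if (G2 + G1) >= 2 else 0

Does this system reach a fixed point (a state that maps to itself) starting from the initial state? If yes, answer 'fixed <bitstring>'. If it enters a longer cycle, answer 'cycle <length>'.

Answer: fixed 00000

Derivation:
Step 0: 00101
Step 1: G0=G2=1 G1=0(const) G2=(1+0>=2)=0 G3=G3&G2=0&1=0 G4=(1+0>=2)=0 -> 10000
Step 2: G0=G2=0 G1=0(const) G2=(0+1>=2)=0 G3=G3&G2=0&0=0 G4=(0+0>=2)=0 -> 00000
Step 3: G0=G2=0 G1=0(const) G2=(0+0>=2)=0 G3=G3&G2=0&0=0 G4=(0+0>=2)=0 -> 00000
Fixed point reached at step 2: 00000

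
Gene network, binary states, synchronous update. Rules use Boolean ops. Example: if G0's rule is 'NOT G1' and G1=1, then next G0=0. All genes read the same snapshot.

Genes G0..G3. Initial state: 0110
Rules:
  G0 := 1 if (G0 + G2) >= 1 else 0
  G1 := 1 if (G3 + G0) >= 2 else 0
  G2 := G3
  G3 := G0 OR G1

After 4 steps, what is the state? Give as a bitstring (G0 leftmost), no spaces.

Step 1: G0=(0+1>=1)=1 G1=(0+0>=2)=0 G2=G3=0 G3=G0|G1=0|1=1 -> 1001
Step 2: G0=(1+0>=1)=1 G1=(1+1>=2)=1 G2=G3=1 G3=G0|G1=1|0=1 -> 1111
Step 3: G0=(1+1>=1)=1 G1=(1+1>=2)=1 G2=G3=1 G3=G0|G1=1|1=1 -> 1111
Step 4: G0=(1+1>=1)=1 G1=(1+1>=2)=1 G2=G3=1 G3=G0|G1=1|1=1 -> 1111

1111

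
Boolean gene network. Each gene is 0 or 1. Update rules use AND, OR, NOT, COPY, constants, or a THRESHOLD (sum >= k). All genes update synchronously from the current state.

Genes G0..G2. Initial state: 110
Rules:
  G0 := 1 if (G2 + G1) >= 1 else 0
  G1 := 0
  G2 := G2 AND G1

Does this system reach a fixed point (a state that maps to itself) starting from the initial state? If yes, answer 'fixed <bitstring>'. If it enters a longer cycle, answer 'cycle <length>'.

Answer: fixed 000

Derivation:
Step 0: 110
Step 1: G0=(0+1>=1)=1 G1=0(const) G2=G2&G1=0&1=0 -> 100
Step 2: G0=(0+0>=1)=0 G1=0(const) G2=G2&G1=0&0=0 -> 000
Step 3: G0=(0+0>=1)=0 G1=0(const) G2=G2&G1=0&0=0 -> 000
Fixed point reached at step 2: 000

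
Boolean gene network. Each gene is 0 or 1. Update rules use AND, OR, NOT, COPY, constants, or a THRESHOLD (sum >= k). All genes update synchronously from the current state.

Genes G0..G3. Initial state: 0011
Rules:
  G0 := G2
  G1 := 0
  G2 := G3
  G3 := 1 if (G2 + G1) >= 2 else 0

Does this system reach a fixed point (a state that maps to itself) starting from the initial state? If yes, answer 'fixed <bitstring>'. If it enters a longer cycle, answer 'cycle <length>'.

Step 0: 0011
Step 1: G0=G2=1 G1=0(const) G2=G3=1 G3=(1+0>=2)=0 -> 1010
Step 2: G0=G2=1 G1=0(const) G2=G3=0 G3=(1+0>=2)=0 -> 1000
Step 3: G0=G2=0 G1=0(const) G2=G3=0 G3=(0+0>=2)=0 -> 0000
Step 4: G0=G2=0 G1=0(const) G2=G3=0 G3=(0+0>=2)=0 -> 0000
Fixed point reached at step 3: 0000

Answer: fixed 0000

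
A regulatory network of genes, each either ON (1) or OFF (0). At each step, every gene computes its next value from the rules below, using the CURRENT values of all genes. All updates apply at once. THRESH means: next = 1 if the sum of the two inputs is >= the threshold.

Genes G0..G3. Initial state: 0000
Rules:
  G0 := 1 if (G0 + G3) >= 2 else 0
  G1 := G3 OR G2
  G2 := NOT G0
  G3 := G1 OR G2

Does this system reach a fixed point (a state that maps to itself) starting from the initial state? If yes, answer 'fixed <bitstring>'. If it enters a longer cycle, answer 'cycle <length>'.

Step 0: 0000
Step 1: G0=(0+0>=2)=0 G1=G3|G2=0|0=0 G2=NOT G0=NOT 0=1 G3=G1|G2=0|0=0 -> 0010
Step 2: G0=(0+0>=2)=0 G1=G3|G2=0|1=1 G2=NOT G0=NOT 0=1 G3=G1|G2=0|1=1 -> 0111
Step 3: G0=(0+1>=2)=0 G1=G3|G2=1|1=1 G2=NOT G0=NOT 0=1 G3=G1|G2=1|1=1 -> 0111
Fixed point reached at step 2: 0111

Answer: fixed 0111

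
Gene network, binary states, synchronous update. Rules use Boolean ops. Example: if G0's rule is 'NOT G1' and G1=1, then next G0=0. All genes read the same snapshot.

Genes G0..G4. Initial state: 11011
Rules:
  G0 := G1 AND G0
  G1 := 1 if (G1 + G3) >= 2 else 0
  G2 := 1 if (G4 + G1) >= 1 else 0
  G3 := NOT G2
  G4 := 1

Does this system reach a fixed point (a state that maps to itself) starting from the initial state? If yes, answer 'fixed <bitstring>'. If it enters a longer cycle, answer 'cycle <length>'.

Answer: fixed 00101

Derivation:
Step 0: 11011
Step 1: G0=G1&G0=1&1=1 G1=(1+1>=2)=1 G2=(1+1>=1)=1 G3=NOT G2=NOT 0=1 G4=1(const) -> 11111
Step 2: G0=G1&G0=1&1=1 G1=(1+1>=2)=1 G2=(1+1>=1)=1 G3=NOT G2=NOT 1=0 G4=1(const) -> 11101
Step 3: G0=G1&G0=1&1=1 G1=(1+0>=2)=0 G2=(1+1>=1)=1 G3=NOT G2=NOT 1=0 G4=1(const) -> 10101
Step 4: G0=G1&G0=0&1=0 G1=(0+0>=2)=0 G2=(1+0>=1)=1 G3=NOT G2=NOT 1=0 G4=1(const) -> 00101
Step 5: G0=G1&G0=0&0=0 G1=(0+0>=2)=0 G2=(1+0>=1)=1 G3=NOT G2=NOT 1=0 G4=1(const) -> 00101
Fixed point reached at step 4: 00101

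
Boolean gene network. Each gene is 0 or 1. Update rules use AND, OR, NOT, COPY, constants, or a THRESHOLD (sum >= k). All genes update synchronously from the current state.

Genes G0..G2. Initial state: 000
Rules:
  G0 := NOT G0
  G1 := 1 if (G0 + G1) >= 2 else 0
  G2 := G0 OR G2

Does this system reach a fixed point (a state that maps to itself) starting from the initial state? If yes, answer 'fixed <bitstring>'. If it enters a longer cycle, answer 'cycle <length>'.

Answer: cycle 2

Derivation:
Step 0: 000
Step 1: G0=NOT G0=NOT 0=1 G1=(0+0>=2)=0 G2=G0|G2=0|0=0 -> 100
Step 2: G0=NOT G0=NOT 1=0 G1=(1+0>=2)=0 G2=G0|G2=1|0=1 -> 001
Step 3: G0=NOT G0=NOT 0=1 G1=(0+0>=2)=0 G2=G0|G2=0|1=1 -> 101
Step 4: G0=NOT G0=NOT 1=0 G1=(1+0>=2)=0 G2=G0|G2=1|1=1 -> 001
Cycle of length 2 starting at step 2 -> no fixed point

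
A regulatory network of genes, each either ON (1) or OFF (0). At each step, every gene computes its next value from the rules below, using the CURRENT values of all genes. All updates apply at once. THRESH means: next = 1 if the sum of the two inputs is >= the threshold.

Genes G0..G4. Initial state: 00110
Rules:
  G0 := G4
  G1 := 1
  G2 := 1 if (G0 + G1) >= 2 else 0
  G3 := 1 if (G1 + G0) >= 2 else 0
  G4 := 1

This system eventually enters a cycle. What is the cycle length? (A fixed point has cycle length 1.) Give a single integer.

Answer: 1

Derivation:
Step 0: 00110
Step 1: G0=G4=0 G1=1(const) G2=(0+0>=2)=0 G3=(0+0>=2)=0 G4=1(const) -> 01001
Step 2: G0=G4=1 G1=1(const) G2=(0+1>=2)=0 G3=(1+0>=2)=0 G4=1(const) -> 11001
Step 3: G0=G4=1 G1=1(const) G2=(1+1>=2)=1 G3=(1+1>=2)=1 G4=1(const) -> 11111
Step 4: G0=G4=1 G1=1(const) G2=(1+1>=2)=1 G3=(1+1>=2)=1 G4=1(const) -> 11111
State from step 4 equals state from step 3 -> cycle length 1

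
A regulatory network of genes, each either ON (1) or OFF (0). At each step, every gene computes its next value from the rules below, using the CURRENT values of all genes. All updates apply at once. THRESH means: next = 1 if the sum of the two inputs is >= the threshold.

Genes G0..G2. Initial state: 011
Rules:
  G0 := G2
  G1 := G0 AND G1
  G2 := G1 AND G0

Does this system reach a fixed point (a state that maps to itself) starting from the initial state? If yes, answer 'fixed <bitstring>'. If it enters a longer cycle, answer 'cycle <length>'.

Answer: fixed 000

Derivation:
Step 0: 011
Step 1: G0=G2=1 G1=G0&G1=0&1=0 G2=G1&G0=1&0=0 -> 100
Step 2: G0=G2=0 G1=G0&G1=1&0=0 G2=G1&G0=0&1=0 -> 000
Step 3: G0=G2=0 G1=G0&G1=0&0=0 G2=G1&G0=0&0=0 -> 000
Fixed point reached at step 2: 000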